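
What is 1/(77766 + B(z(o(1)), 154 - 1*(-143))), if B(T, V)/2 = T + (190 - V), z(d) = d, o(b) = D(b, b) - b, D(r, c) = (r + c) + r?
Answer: 1/77556 ≈ 1.2894e-5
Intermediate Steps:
D(r, c) = c + 2*r (D(r, c) = (c + r) + r = c + 2*r)
o(b) = 2*b (o(b) = (b + 2*b) - b = 3*b - b = 2*b)
B(T, V) = 380 - 2*V + 2*T (B(T, V) = 2*(T + (190 - V)) = 2*(190 + T - V) = 380 - 2*V + 2*T)
1/(77766 + B(z(o(1)), 154 - 1*(-143))) = 1/(77766 + (380 - 2*(154 - 1*(-143)) + 2*(2*1))) = 1/(77766 + (380 - 2*(154 + 143) + 2*2)) = 1/(77766 + (380 - 2*297 + 4)) = 1/(77766 + (380 - 594 + 4)) = 1/(77766 - 210) = 1/77556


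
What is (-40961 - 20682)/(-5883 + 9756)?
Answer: -61643/3873 ≈ -15.916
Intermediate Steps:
(-40961 - 20682)/(-5883 + 9756) = -61643/3873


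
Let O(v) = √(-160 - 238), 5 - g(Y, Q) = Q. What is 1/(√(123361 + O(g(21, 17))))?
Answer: (123361 + I*√398)^(-½) ≈ 0.0028472 - 2.3e-7*I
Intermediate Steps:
g(Y, Q) = 5 - Q
O(v) = I*√398 (O(v) = √(-398) = I*√398)
1/(√(123361 + O(g(21, 17)))) = 1/(√(123361 + I*√398)) = (123361 + I*√398)^(-½)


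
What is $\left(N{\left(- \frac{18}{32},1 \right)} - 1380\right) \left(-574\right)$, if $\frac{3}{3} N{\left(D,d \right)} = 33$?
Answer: $773178$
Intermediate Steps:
$N{\left(D,d \right)} = 33$
$\left(N{\left(- \frac{18}{32},1 \right)} - 1380\right) \left(-574\right) = \left(33 - 1380\right) \left(-574\right) = \left(-1347\right) \left(-574\right) = 773178$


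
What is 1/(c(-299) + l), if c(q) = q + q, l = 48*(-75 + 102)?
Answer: 1/698 ≈ 0.0014327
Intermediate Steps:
l = 1296 (l = 48*27 = 1296)
c(q) = 2*q
1/(c(-299) + l) = 1/(2*(-299) + 1296) = 1/(-598 + 1296) = 1/698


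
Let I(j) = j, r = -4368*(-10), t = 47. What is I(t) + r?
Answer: 43727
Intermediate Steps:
r = 43680
I(t) + r = 47 + 43680 = 43727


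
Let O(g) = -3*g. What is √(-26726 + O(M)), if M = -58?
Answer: 2*I*√6638 ≈ 162.95*I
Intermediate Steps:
√(-26726 + O(M)) = √(-26726 - 3*(-58)) = √(-26726 + 174) = √(-26552) = 2*I*√6638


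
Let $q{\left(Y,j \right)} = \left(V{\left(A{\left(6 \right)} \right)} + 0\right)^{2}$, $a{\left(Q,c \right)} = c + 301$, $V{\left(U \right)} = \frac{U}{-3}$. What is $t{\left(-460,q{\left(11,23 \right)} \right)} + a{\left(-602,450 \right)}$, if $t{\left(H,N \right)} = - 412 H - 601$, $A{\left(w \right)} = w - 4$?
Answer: $189670$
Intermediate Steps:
$A{\left(w \right)} = -4 + w$
$V{\left(U \right)} = - \frac{U}{3}$ ($V{\left(U \right)} = U \left(- \frac{1}{3}\right) = - \frac{U}{3}$)
$a{\left(Q,c \right)} = 301 + c$
$q{\left(Y,j \right)} = \frac{4}{9}$ ($q{\left(Y,j \right)} = \left(- \frac{-4 + 6}{3} + 0\right)^{2} = \left(\left(- \frac{1}{3}\right) 2 + 0\right)^{2} = \left(- \frac{2}{3} + 0\right)^{2} = \left(- \frac{2}{3}\right)^{2} = \frac{4}{9}$)
$t{\left(H,N \right)} = -601 - 412 H$
$t{\left(-460,q{\left(11,23 \right)} \right)} + a{\left(-602,450 \right)} = \left(-601 - -189520\right) + \left(301 + 450\right) = \left(-601 + 189520\right) + 751 = 188919 + 751 = 189670$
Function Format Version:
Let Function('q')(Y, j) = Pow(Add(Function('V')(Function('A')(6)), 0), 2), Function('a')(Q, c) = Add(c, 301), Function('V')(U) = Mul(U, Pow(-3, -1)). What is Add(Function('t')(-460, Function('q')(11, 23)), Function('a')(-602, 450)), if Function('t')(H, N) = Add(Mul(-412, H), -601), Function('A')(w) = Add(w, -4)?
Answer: 189670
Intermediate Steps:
Function('A')(w) = Add(-4, w)
Function('V')(U) = Mul(Rational(-1, 3), U) (Function('V')(U) = Mul(U, Rational(-1, 3)) = Mul(Rational(-1, 3), U))
Function('a')(Q, c) = Add(301, c)
Function('q')(Y, j) = Rational(4, 9) (Function('q')(Y, j) = Pow(Add(Mul(Rational(-1, 3), Add(-4, 6)), 0), 2) = Pow(Add(Mul(Rational(-1, 3), 2), 0), 2) = Pow(Add(Rational(-2, 3), 0), 2) = Pow(Rational(-2, 3), 2) = Rational(4, 9))
Function('t')(H, N) = Add(-601, Mul(-412, H))
Add(Function('t')(-460, Function('q')(11, 23)), Function('a')(-602, 450)) = Add(Add(-601, Mul(-412, -460)), Add(301, 450)) = Add(Add(-601, 189520), 751) = Add(188919, 751) = 189670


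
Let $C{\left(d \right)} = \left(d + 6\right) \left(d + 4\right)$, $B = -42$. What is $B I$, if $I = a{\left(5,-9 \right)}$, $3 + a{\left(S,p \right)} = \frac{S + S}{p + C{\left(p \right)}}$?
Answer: $56$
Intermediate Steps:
$C{\left(d \right)} = \left(4 + d\right) \left(6 + d\right)$ ($C{\left(d \right)} = \left(6 + d\right) \left(4 + d\right) = \left(4 + d\right) \left(6 + d\right)$)
$a{\left(S,p \right)} = -3 + \frac{2 S}{24 + p^{2} + 11 p}$ ($a{\left(S,p \right)} = -3 + \frac{S + S}{p + \left(24 + p^{2} + 10 p\right)} = -3 + \frac{2 S}{24 + p^{2} + 11 p}$)
$I = - \frac{4}{3}$ ($I = \frac{-72 - -297 - 3 \left(-9\right)^{2} + 2 \cdot 5}{24 + \left(-9\right)^{2} + 11 \left(-9\right)} = \frac{-72 + 297 - 243 + 10}{24 + 81 - 99} = \frac{-72 + 297 - 243 + 10}{6} = \frac{1}{6} \left(-8\right) = - \frac{4}{3} \approx -1.3333$)
$B I = \left(-42\right) \left(- \frac{4}{3}\right) = 56$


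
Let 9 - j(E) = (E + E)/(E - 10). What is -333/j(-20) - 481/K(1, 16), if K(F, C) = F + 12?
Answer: -1850/23 ≈ -80.435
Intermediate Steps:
j(E) = 9 - 2*E/(-10 + E) (j(E) = 9 - (E + E)/(E - 10) = 9 - 2*E/(-10 + E))
K(F, C) = 12 + F
-333/j(-20) - 481/K(1, 16) = -333*(-10 - 20)/(-90 + 7*(-20)) - 481/(12 + 1) = -333*(-30/(-90 - 140)) - 481/13 = -333/((-1/30*(-230))) - 481*1/13 = -333/23/3 - 37 = -333*3/23 - 37 = -999/23 - 37 = -1850/23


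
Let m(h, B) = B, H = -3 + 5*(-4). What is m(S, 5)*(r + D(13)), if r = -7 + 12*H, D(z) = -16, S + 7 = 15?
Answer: -1495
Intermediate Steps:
H = -23 (H = -3 - 20 = -23)
S = 8 (S = -7 + 15 = 8)
r = -283 (r = -7 + 12*(-23) = -7 - 276 = -283)
m(S, 5)*(r + D(13)) = 5*(-283 - 16) = 5*(-299) = -1495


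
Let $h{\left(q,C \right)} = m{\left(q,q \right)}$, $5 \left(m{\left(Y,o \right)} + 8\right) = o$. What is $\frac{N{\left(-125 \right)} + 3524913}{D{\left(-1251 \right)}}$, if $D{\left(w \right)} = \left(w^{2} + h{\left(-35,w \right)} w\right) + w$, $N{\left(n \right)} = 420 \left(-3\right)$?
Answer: $\frac{391517}{175835} \approx 2.2266$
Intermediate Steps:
$m{\left(Y,o \right)} = -8 + \frac{o}{5}$
$h{\left(q,C \right)} = -8 + \frac{q}{5}$
$N{\left(n \right)} = -1260$
$D{\left(w \right)} = w^{2} - 14 w$ ($D{\left(w \right)} = \left(w^{2} + \left(-8 + \frac{1}{5} \left(-35\right)\right) w\right) + w = \left(w^{2} + \left(-8 - 7\right) w\right) + w = \left(w^{2} - 15 w\right) + w = w^{2} - 14 w$)
$\frac{N{\left(-125 \right)} + 3524913}{D{\left(-1251 \right)}} = \frac{-1260 + 3524913}{\left(-1251\right) \left(-14 - 1251\right)} = \frac{3523653}{\left(-1251\right) \left(-1265\right)} = \frac{3523653}{1582515} = 3523653 \cdot \frac{1}{1582515} = \frac{391517}{175835}$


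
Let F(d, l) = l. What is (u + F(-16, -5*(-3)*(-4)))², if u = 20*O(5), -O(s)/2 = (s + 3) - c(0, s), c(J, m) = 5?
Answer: 32400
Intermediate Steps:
O(s) = 4 - 2*s (O(s) = -2*((s + 3) - 1*5) = -2*((3 + s) - 5) = -2*(-2 + s) = 4 - 2*s)
u = -120 (u = 20*(4 - 2*5) = 20*(4 - 10) = 20*(-6) = -120)
(u + F(-16, -5*(-3)*(-4)))² = (-120 - 5*(-3)*(-4))² = (-120 + 15*(-4))² = (-120 - 60)² = (-180)² = 32400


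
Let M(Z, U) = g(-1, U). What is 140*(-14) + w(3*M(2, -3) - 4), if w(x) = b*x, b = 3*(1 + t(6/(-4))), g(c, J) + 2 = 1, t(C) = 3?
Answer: -2044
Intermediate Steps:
g(c, J) = -1 (g(c, J) = -2 + 1 = -1)
M(Z, U) = -1
b = 12 (b = 3*(1 + 3) = 3*4 = 12)
w(x) = 12*x
140*(-14) + w(3*M(2, -3) - 4) = 140*(-14) + 12*(3*(-1) - 4) = -1960 + 12*(-3 - 4) = -1960 + 12*(-7) = -1960 - 84 = -2044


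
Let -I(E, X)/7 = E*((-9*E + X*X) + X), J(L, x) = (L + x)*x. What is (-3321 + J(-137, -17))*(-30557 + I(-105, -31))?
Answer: -947340304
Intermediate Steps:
J(L, x) = x*(L + x)
I(E, X) = -7*E*(X + X² - 9*E) (I(E, X) = -7*E*((-9*E + X*X) + X) = -7*E*((-9*E + X²) + X) = -7*E*((X² - 9*E) + X) = -7*E*(X + X² - 9*E))
(-3321 + J(-137, -17))*(-30557 + I(-105, -31)) = (-3321 - 17*(-137 - 17))*(-30557 + 7*(-105)*(-1*(-31) - 1*(-31)² + 9*(-105))) = (-3321 - 17*(-154))*(-30557 + 7*(-105)*(31 - 1*961 - 945)) = (-3321 + 2618)*(-30557 + 7*(-105)*(31 - 961 - 945)) = -703*(-30557 + 7*(-105)*(-1875)) = -703*(-30557 + 1378125) = -703*1347568 = -947340304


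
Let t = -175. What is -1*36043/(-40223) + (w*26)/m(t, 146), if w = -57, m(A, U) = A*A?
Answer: 54958231/64833125 ≈ 0.84769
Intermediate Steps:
m(A, U) = A**2
-1*36043/(-40223) + (w*26)/m(t, 146) = -1*36043/(-40223) + (-57*26)/((-175)**2) = -36043*(-1/40223) - 1482/30625 = 1897/2117 - 1482*1/30625 = 1897/2117 - 1482/30625 = 54958231/64833125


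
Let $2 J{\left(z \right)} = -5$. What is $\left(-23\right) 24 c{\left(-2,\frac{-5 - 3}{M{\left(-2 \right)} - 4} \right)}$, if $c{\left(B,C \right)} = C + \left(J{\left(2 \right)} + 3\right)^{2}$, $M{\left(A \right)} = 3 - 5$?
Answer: $-874$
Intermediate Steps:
$J{\left(z \right)} = - \frac{5}{2}$ ($J{\left(z \right)} = \frac{1}{2} \left(-5\right) = - \frac{5}{2}$)
$M{\left(A \right)} = -2$
$c{\left(B,C \right)} = \frac{1}{4} + C$ ($c{\left(B,C \right)} = C + \left(- \frac{5}{2} + 3\right)^{2} = C + \left(\frac{1}{2}\right)^{2} = C + \frac{1}{4} = \frac{1}{4} + C$)
$\left(-23\right) 24 c{\left(-2,\frac{-5 - 3}{M{\left(-2 \right)} - 4} \right)} = \left(-23\right) 24 \left(\frac{1}{4} + \frac{-5 - 3}{-2 - 4}\right) = - 552 \left(\frac{1}{4} - \frac{8}{-6}\right) = - 552 \left(\frac{1}{4} - - \frac{4}{3}\right) = - 552 \left(\frac{1}{4} + \frac{4}{3}\right) = \left(-552\right) \frac{19}{12} = -874$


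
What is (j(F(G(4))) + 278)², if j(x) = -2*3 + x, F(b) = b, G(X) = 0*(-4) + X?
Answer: 76176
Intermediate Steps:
G(X) = X (G(X) = 0 + X = X)
j(x) = -6 + x
(j(F(G(4))) + 278)² = ((-6 + 4) + 278)² = (-2 + 278)² = 276² = 76176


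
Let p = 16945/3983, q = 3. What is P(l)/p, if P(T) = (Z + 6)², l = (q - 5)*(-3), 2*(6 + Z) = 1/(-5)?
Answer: 3983/1694500 ≈ 0.0023505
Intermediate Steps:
Z = -61/10 (Z = -6 + (1/(-5))/2 = -6 + (1*(-⅕))/2 = -6 + (½)*(-⅕) = -6 - ⅒ = -61/10 ≈ -6.1000)
p = 16945/3983 (p = 16945*(1/3983) = 16945/3983 ≈ 4.2543)
l = 6 (l = (3 - 5)*(-3) = -2*(-3) = 6)
P(T) = 1/100 (P(T) = (-61/10 + 6)² = (-⅒)² = 1/100)
P(l)/p = 1/(100*(16945/3983)) = (1/100)*(3983/16945) = 3983/1694500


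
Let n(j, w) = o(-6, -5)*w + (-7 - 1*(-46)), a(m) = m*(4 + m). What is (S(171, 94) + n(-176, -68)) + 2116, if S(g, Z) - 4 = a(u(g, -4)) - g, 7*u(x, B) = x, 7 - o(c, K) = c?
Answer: 88125/49 ≈ 1798.5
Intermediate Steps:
o(c, K) = 7 - c
u(x, B) = x/7
S(g, Z) = 4 - g + g*(4 + g/7)/7 (S(g, Z) = 4 + ((g/7)*(4 + g/7) - g) = 4 + (g*(4 + g/7)/7 - g) = 4 + (-g + g*(4 + g/7)/7) = 4 - g + g*(4 + g/7)/7)
n(j, w) = 39 + 13*w (n(j, w) = (7 - 1*(-6))*w + (-7 - 1*(-46)) = (7 + 6)*w + (-7 + 46) = 13*w + 39 = 39 + 13*w)
(S(171, 94) + n(-176, -68)) + 2116 = ((4 - 3/7*171 + (1/49)*171**2) + (39 + 13*(-68))) + 2116 = ((4 - 513/7 + (1/49)*29241) + (39 - 884)) + 2116 = ((4 - 513/7 + 29241/49) - 845) + 2116 = (25846/49 - 845) + 2116 = -15559/49 + 2116 = 88125/49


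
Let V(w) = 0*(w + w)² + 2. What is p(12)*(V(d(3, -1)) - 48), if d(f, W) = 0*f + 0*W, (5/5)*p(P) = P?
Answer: -552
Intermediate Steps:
p(P) = P
d(f, W) = 0 (d(f, W) = 0 + 0 = 0)
V(w) = 2 (V(w) = 0*(2*w)² + 2 = 0*(4*w²) + 2 = 0 + 2 = 2)
p(12)*(V(d(3, -1)) - 48) = 12*(2 - 48) = 12*(-46) = -552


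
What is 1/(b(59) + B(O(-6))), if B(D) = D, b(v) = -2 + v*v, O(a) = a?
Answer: 1/3473 ≈ 0.00028794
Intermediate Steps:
b(v) = -2 + v²
1/(b(59) + B(O(-6))) = 1/((-2 + 59²) - 6) = 1/((-2 + 3481) - 6) = 1/(3479 - 6) = 1/3473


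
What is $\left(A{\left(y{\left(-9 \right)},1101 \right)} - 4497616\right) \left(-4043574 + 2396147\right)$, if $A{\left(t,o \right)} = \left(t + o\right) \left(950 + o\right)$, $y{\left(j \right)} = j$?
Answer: $3719764961548$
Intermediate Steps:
$A{\left(t,o \right)} = \left(950 + o\right) \left(o + t\right)$ ($A{\left(t,o \right)} = \left(o + t\right) \left(950 + o\right) = \left(950 + o\right) \left(o + t\right)$)
$\left(A{\left(y{\left(-9 \right)},1101 \right)} - 4497616\right) \left(-4043574 + 2396147\right) = \left(\left(1101^{2} + 950 \cdot 1101 + 950 \left(-9\right) + 1101 \left(-9\right)\right) - 4497616\right) \left(-4043574 + 2396147\right) = \left(\left(1212201 + 1045950 - 8550 - 9909\right) - 4497616\right) \left(-1647427\right) = \left(2239692 - 4497616\right) \left(-1647427\right) = \left(-2257924\right) \left(-1647427\right) = 3719764961548$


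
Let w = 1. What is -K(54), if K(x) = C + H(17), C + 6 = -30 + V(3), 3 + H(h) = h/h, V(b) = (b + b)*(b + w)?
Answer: 14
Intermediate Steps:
V(b) = 2*b*(1 + b) (V(b) = (b + b)*(b + 1) = (2*b)*(1 + b) = 2*b*(1 + b))
H(h) = -2 (H(h) = -3 + h/h = -3 + 1 = -2)
C = -12 (C = -6 + (-30 + 2*3*(1 + 3)) = -6 + (-30 + 2*3*4) = -6 + (-30 + 24) = -6 - 6 = -12)
K(x) = -14 (K(x) = -12 - 2 = -14)
-K(54) = -1*(-14) = 14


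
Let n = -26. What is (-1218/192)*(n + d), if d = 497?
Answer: -95613/32 ≈ -2987.9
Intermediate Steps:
(-1218/192)*(n + d) = (-1218/192)*(-26 + 497) = -1218*1/192*471 = -203/32*471 = -95613/32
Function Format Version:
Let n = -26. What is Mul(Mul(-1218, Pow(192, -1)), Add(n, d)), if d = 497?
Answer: Rational(-95613, 32) ≈ -2987.9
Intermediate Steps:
Mul(Mul(-1218, Pow(192, -1)), Add(n, d)) = Mul(Mul(-1218, Pow(192, -1)), Add(-26, 497)) = Mul(Mul(-1218, Rational(1, 192)), 471) = Mul(Rational(-203, 32), 471) = Rational(-95613, 32)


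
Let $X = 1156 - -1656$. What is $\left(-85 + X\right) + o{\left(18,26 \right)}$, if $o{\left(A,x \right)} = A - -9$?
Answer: $2754$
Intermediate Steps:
$X = 2812$ ($X = 1156 + 1656 = 2812$)
$o{\left(A,x \right)} = 9 + A$ ($o{\left(A,x \right)} = A + 9 = 9 + A$)
$\left(-85 + X\right) + o{\left(18,26 \right)} = \left(-85 + 2812\right) + \left(9 + 18\right) = 2727 + 27 = 2754$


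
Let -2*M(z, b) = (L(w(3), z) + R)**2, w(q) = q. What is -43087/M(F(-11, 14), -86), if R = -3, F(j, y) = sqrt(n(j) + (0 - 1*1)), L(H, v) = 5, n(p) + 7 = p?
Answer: 43087/2 ≈ 21544.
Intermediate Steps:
n(p) = -7 + p
F(j, y) = sqrt(-8 + j) (F(j, y) = sqrt((-7 + j) + (0 - 1*1)) = sqrt((-7 + j) + (0 - 1)) = sqrt((-7 + j) - 1) = sqrt(-8 + j))
M(z, b) = -2 (M(z, b) = -(5 - 3)**2/2 = -1/2*2**2 = -1/2*4 = -2)
-43087/M(F(-11, 14), -86) = -43087/(-2) = -43087*(-1/2) = 43087/2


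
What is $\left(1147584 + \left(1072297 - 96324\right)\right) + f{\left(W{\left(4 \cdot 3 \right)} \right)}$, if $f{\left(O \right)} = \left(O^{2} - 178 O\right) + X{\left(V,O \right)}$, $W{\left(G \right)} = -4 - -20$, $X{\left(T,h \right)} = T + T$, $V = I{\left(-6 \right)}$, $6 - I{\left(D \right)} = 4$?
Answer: $2120969$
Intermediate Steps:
$I{\left(D \right)} = 2$ ($I{\left(D \right)} = 6 - 4 = 2$)
$V = 2$
$X{\left(T,h \right)} = 2 T$
$W{\left(G \right)} = 16$ ($W{\left(G \right)} = -4 + 20 = 16$)
$f{\left(O \right)} = 4 + O^{2} - 178 O$ ($f{\left(O \right)} = \left(O^{2} - 178 O\right) + 2 \cdot 2 = \left(O^{2} - 178 O\right) + 4 = 4 + O^{2} - 178 O$)
$\left(1147584 + \left(1072297 - 96324\right)\right) + f{\left(W{\left(4 \cdot 3 \right)} \right)} = \left(1147584 + \left(1072297 - 96324\right)\right) + \left(4 + 16^{2} - 2848\right) = \left(1147584 + 975973\right) + \left(4 + 256 - 2848\right) = 2123557 - 2588 = 2120969$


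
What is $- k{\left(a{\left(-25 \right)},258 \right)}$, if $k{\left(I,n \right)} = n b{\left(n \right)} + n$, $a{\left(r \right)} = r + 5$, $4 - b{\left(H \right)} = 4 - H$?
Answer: $-66822$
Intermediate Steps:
$b{\left(H \right)} = H$ ($b{\left(H \right)} = 4 - \left(4 - H\right) = 4 + \left(-4 + H\right) = H$)
$a{\left(r \right)} = 5 + r$
$k{\left(I,n \right)} = n + n^{2}$ ($k{\left(I,n \right)} = n n + n = n^{2} + n = n + n^{2}$)
$- k{\left(a{\left(-25 \right)},258 \right)} = - 258 \left(1 + 258\right) = - 258 \cdot 259 = \left(-1\right) 66822 = -66822$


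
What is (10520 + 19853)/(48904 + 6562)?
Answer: 30373/55466 ≈ 0.54760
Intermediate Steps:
(10520 + 19853)/(48904 + 6562) = 30373/55466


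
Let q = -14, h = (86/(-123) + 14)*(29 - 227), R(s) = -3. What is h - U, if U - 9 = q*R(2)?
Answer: -110067/41 ≈ -2684.6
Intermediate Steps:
h = -107976/41 (h = (86*(-1/123) + 14)*(-198) = (-86/123 + 14)*(-198) = (1636/123)*(-198) = -107976/41 ≈ -2633.6)
U = 51 (U = 9 - 14*(-3) = 9 + 42 = 51)
h - U = -107976/41 - 1*51 = -107976/41 - 51 = -110067/41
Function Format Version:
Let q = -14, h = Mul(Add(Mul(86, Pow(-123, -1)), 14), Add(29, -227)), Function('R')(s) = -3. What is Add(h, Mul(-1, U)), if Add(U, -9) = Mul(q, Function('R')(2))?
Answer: Rational(-110067, 41) ≈ -2684.6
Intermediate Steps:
h = Rational(-107976, 41) (h = Mul(Add(Mul(86, Rational(-1, 123)), 14), -198) = Mul(Add(Rational(-86, 123), 14), -198) = Mul(Rational(1636, 123), -198) = Rational(-107976, 41) ≈ -2633.6)
U = 51 (U = Add(9, Mul(-14, -3)) = Add(9, 42) = 51)
Add(h, Mul(-1, U)) = Add(Rational(-107976, 41), Mul(-1, 51)) = Add(Rational(-107976, 41), -51) = Rational(-110067, 41)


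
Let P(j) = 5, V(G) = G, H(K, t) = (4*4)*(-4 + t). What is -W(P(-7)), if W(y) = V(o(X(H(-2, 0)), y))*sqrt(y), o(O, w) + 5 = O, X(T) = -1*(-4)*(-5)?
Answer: 25*sqrt(5) ≈ 55.902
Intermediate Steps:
H(K, t) = -64 + 16*t (H(K, t) = 16*(-4 + t) = -64 + 16*t)
X(T) = -20 (X(T) = 4*(-5) = -20)
o(O, w) = -5 + O
W(y) = -25*sqrt(y) (W(y) = (-5 - 20)*sqrt(y) = -25*sqrt(y))
-W(P(-7)) = -(-25)*sqrt(5) = 25*sqrt(5)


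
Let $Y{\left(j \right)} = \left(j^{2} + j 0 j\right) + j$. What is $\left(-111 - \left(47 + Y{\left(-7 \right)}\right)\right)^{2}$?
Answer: $40000$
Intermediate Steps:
$Y{\left(j \right)} = j + j^{2}$ ($Y{\left(j \right)} = \left(j^{2} + 0 j\right) + j = \left(j^{2} + 0\right) + j = j^{2} + j = j + j^{2}$)
$\left(-111 - \left(47 + Y{\left(-7 \right)}\right)\right)^{2} = \left(-111 - \left(47 - 7 \left(1 - 7\right)\right)\right)^{2} = \left(-111 - \left(47 - -42\right)\right)^{2} = \left(-111 - 89\right)^{2} = \left(-200\right)^{2} = 40000$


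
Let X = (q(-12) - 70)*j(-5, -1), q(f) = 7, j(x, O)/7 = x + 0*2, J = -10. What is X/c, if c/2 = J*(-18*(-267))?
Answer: -49/2136 ≈ -0.022940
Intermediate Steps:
j(x, O) = 7*x (j(x, O) = 7*(x + 0*2) = 7*(x + 0) = 7*x)
X = 2205 (X = (7 - 70)*(7*(-5)) = -63*(-35) = 2205)
c = -96120 (c = 2*(-(-180)*(-267)) = 2*(-10*4806) = 2*(-48060) = -96120)
X/c = 2205/(-96120) = 2205*(-1/96120) = -49/2136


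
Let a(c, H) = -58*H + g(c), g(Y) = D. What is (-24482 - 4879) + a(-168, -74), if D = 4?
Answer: -25065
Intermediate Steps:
g(Y) = 4
a(c, H) = 4 - 58*H (a(c, H) = -58*H + 4 = 4 - 58*H)
(-24482 - 4879) + a(-168, -74) = (-24482 - 4879) + (4 - 58*(-74)) = -29361 + (4 + 4292) = -29361 + 4296 = -25065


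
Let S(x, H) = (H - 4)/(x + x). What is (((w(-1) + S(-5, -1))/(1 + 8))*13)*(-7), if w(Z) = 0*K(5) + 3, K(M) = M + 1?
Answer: -637/18 ≈ -35.389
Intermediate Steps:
K(M) = 1 + M
S(x, H) = (-4 + H)/(2*x) (S(x, H) = (-4 + H)/((2*x)) = (-4 + H)*(1/(2*x)) = (-4 + H)/(2*x))
w(Z) = 3 (w(Z) = 0*(1 + 5) + 3 = 0*6 + 3 = 0 + 3 = 3)
(((w(-1) + S(-5, -1))/(1 + 8))*13)*(-7) = (((3 + (½)*(-4 - 1)/(-5))/(1 + 8))*13)*(-7) = (((3 + (½)*(-⅕)*(-5))/9)*13)*(-7) = (((3 + ½)*(⅑))*13)*(-7) = (((7/2)*(⅑))*13)*(-7) = ((7/18)*13)*(-7) = (91/18)*(-7) = -637/18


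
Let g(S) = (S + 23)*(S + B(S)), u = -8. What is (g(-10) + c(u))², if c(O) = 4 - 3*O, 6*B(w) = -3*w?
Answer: 1369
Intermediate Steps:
B(w) = -w/2 (B(w) = (-3*w)/6 = -w/2)
g(S) = S*(23 + S)/2 (g(S) = (S + 23)*(S - S/2) = (23 + S)*(S/2) = S*(23 + S)/2)
(g(-10) + c(u))² = ((½)*(-10)*(23 - 10) + (4 - 3*(-8)))² = ((½)*(-10)*13 + (4 + 24))² = (-65 + 28)² = (-37)² = 1369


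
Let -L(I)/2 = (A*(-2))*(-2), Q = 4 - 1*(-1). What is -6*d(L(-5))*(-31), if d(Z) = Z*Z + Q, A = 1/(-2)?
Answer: 3906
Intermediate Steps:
Q = 5 (Q = 4 + 1 = 5)
A = -½ ≈ -0.50000
L(I) = 4 (L(I) = -2*(-½*(-2))*(-2) = -2*(-2) = 4)
d(Z) = 5 + Z² (d(Z) = Z*Z + 5 = Z² + 5 = 5 + Z²)
-6*d(L(-5))*(-31) = -6*(5 + 4²)*(-31) = -6*(5 + 16)*(-31) = -6*21*(-31) = -126*(-31) = 3906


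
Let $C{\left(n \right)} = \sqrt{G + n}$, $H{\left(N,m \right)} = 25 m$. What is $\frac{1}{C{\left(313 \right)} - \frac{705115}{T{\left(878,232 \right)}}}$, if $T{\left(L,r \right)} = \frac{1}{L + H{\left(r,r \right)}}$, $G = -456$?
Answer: $- \frac{4708757970}{22172401620038521043} - \frac{i \sqrt{143}}{22172401620038521043} \approx -2.1237 \cdot 10^{-10} - 5.3933 \cdot 10^{-19} i$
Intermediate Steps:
$C{\left(n \right)} = \sqrt{-456 + n}$
$T{\left(L,r \right)} = \frac{1}{L + 25 r}$
$\frac{1}{C{\left(313 \right)} - \frac{705115}{T{\left(878,232 \right)}}} = \frac{1}{\sqrt{-456 + 313} - \frac{705115}{\frac{1}{878 + 25 \cdot 232}}} = \frac{1}{\sqrt{-143} - \frac{705115}{\frac{1}{878 + 5800}}} = \frac{1}{i \sqrt{143} - \frac{705115}{\frac{1}{6678}}} = \frac{1}{i \sqrt{143} - 705115 \frac{1}{\frac{1}{6678}}} = \frac{1}{i \sqrt{143} - 4708757970} = \frac{1}{-4708757970 + i \sqrt{143}}$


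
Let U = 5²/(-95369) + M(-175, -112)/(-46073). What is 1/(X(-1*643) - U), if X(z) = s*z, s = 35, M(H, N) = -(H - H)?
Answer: -95369/2146279320 ≈ -4.4435e-5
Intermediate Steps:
M(H, N) = 0 (M(H, N) = -1*0 = 0)
X(z) = 35*z
U = -25/95369 (U = 5²/(-95369) + 0/(-46073) = 25*(-1/95369) + 0*(-1/46073) = -25/95369 + 0 = -25/95369 ≈ -0.00026214)
1/(X(-1*643) - U) = 1/(35*(-1*643) - 1*(-25/95369)) = 1/(35*(-643) + 25/95369) = 1/(-22505 + 25/95369) = 1/(-2146279320/95369) = -95369/2146279320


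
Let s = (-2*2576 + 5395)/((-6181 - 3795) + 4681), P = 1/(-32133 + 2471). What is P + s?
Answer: -2404387/52353430 ≈ -0.045926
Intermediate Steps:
P = -1/29662 (P = 1/(-29662) = -1/29662 ≈ -3.3713e-5)
s = -81/1765 (s = (-5152 + 5395)/(-9976 + 4681) = 243/(-5295) = 243*(-1/5295) = -81/1765 ≈ -0.045892)
P + s = -1/29662 - 81/1765 = -2404387/52353430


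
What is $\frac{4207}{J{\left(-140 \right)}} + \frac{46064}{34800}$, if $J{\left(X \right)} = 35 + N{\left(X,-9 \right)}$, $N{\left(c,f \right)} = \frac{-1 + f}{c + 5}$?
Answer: $\frac{249782488}{2059725} \approx 121.27$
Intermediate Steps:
$N{\left(c,f \right)} = \frac{-1 + f}{5 + c}$
$J{\left(X \right)} = 35 - \frac{10}{5 + X}$ ($J{\left(X \right)} = 35 + \frac{-1 - 9}{5 + X} = 35 + \frac{1}{5 + X} \left(-10\right) = 35 - \frac{10}{5 + X}$)
$\frac{4207}{J{\left(-140 \right)}} + \frac{46064}{34800} = \frac{4207}{5 \frac{1}{5 - 140} \left(33 + 7 \left(-140\right)\right)} + \frac{46064}{34800} = \frac{4207}{5 \frac{1}{-135} \left(33 - 980\right)} + 46064 \cdot \frac{1}{34800} = \frac{4207}{5 \left(- \frac{1}{135}\right) \left(-947\right)} + \frac{2879}{2175} = \frac{4207}{\frac{947}{27}} + \frac{2879}{2175} = 4207 \cdot \frac{27}{947} + \frac{2879}{2175} = \frac{113589}{947} + \frac{2879}{2175} = \frac{249782488}{2059725}$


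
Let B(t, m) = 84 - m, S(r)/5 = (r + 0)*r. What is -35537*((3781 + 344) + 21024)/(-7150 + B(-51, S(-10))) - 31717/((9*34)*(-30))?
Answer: 1367431615027/11575980 ≈ 1.1813e+5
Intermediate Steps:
S(r) = 5*r² (S(r) = 5*((r + 0)*r) = 5*(r*r) = 5*r²)
-35537*((3781 + 344) + 21024)/(-7150 + B(-51, S(-10))) - 31717/((9*34)*(-30)) = -35537*((3781 + 344) + 21024)/(-7150 + (84 - 5*(-10)²)) - 31717/((9*34)*(-30)) = -35537*(4125 + 21024)/(-7150 + (84 - 5*100)) - 31717/(306*(-30)) = -35537*25149/(-7150 + (84 - 1*500)) - 31717/(-9180) = -35537*25149/(-7150 + (84 - 500)) - 31717*(-1/9180) = -35537*25149/(-7150 - 416) + 31717/9180 = -35537/((-7566*1/25149)) + 31717/9180 = -35537/(-2522/8383) + 31717/9180 = -35537*(-8383/2522) + 31717/9180 = 297906671/2522 + 31717/9180 = 1367431615027/11575980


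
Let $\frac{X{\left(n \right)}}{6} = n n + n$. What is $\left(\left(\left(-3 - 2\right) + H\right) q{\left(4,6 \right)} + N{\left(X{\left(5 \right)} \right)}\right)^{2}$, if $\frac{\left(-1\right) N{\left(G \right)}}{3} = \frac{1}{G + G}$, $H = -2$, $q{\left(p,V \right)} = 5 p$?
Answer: $\frac{282273601}{14400} \approx 19602.0$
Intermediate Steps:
$X{\left(n \right)} = 6 n + 6 n^{2}$ ($X{\left(n \right)} = 6 \left(n n + n\right) = 6 \left(n^{2} + n\right) = 6 \left(n + n^{2}\right) = 6 n + 6 n^{2}$)
$N{\left(G \right)} = - \frac{3}{2 G}$ ($N{\left(G \right)} = - \frac{3}{G + G} = - \frac{3}{2 G}$)
$\left(\left(\left(-3 - 2\right) + H\right) q{\left(4,6 \right)} + N{\left(X{\left(5 \right)} \right)}\right)^{2} = \left(\left(\left(-3 - 2\right) - 2\right) 5 \cdot 4 - \frac{3}{2 \cdot 6 \cdot 5 \left(1 + 5\right)}\right)^{2} = \left(\left(\left(-3 - 2\right) - 2\right) 20 - \frac{3}{2 \cdot 6 \cdot 5 \cdot 6}\right)^{2} = \left(\left(-5 - 2\right) 20 - \frac{3}{2 \cdot 180}\right)^{2} = \left(\left(-7\right) 20 - \frac{1}{120}\right)^{2} = \left(-140 - \frac{1}{120}\right)^{2} = \left(- \frac{16801}{120}\right)^{2} = \frac{282273601}{14400}$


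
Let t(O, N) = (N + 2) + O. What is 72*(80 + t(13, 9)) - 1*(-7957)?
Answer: 15445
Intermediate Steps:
t(O, N) = 2 + N + O (t(O, N) = (2 + N) + O = 2 + N + O)
72*(80 + t(13, 9)) - 1*(-7957) = 72*(80 + (2 + 9 + 13)) - 1*(-7957) = 72*(80 + 24) + 7957 = 72*104 + 7957 = 7488 + 7957 = 15445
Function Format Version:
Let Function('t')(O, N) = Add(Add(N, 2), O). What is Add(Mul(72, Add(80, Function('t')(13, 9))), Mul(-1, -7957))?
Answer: 15445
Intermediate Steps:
Function('t')(O, N) = Add(2, N, O) (Function('t')(O, N) = Add(Add(2, N), O) = Add(2, N, O))
Add(Mul(72, Add(80, Function('t')(13, 9))), Mul(-1, -7957)) = Add(Mul(72, Add(80, Add(2, 9, 13))), Mul(-1, -7957)) = Add(Mul(72, Add(80, 24)), 7957) = Add(Mul(72, 104), 7957) = Add(7488, 7957) = 15445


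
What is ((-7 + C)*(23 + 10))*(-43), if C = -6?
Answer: 18447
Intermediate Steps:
((-7 + C)*(23 + 10))*(-43) = ((-7 - 6)*(23 + 10))*(-43) = -13*33*(-43) = -429*(-43) = 18447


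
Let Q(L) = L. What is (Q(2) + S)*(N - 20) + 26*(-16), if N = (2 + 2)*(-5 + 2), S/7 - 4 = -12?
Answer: 1312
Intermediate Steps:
S = -56 (S = 28 + 7*(-12) = 28 - 84 = -56)
N = -12 (N = 4*(-3) = -12)
(Q(2) + S)*(N - 20) + 26*(-16) = (2 - 56)*(-12 - 20) + 26*(-16) = -54*(-32) - 416 = 1728 - 416 = 1312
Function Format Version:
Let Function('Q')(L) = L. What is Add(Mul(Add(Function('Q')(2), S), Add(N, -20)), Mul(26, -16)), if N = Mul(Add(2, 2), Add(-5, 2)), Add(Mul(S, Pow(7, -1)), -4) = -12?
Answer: 1312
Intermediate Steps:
S = -56 (S = Add(28, Mul(7, -12)) = Add(28, -84) = -56)
N = -12 (N = Mul(4, -3) = -12)
Add(Mul(Add(Function('Q')(2), S), Add(N, -20)), Mul(26, -16)) = Add(Mul(Add(2, -56), Add(-12, -20)), Mul(26, -16)) = Add(Mul(-54, -32), -416) = Add(1728, -416) = 1312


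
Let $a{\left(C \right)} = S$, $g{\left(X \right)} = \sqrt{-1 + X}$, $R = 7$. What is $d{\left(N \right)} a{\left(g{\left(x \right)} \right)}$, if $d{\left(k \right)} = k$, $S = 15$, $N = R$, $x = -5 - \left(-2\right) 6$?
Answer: $105$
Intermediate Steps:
$x = 7$ ($x = -5 - -12 = -5 + 12 = 7$)
$N = 7$
$a{\left(C \right)} = 15$
$d{\left(N \right)} a{\left(g{\left(x \right)} \right)} = 7 \cdot 15 = 105$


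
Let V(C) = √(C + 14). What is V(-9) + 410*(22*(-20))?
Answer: -180400 + √5 ≈ -1.8040e+5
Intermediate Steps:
V(C) = √(14 + C)
V(-9) + 410*(22*(-20)) = √(14 - 9) + 410*(22*(-20)) = √5 + 410*(-440) = √5 - 180400 = -180400 + √5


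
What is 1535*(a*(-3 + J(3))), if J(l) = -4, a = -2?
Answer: 21490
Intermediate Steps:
1535*(a*(-3 + J(3))) = 1535*(-2*(-3 - 4)) = 1535*(-2*(-7)) = 1535*14 = 21490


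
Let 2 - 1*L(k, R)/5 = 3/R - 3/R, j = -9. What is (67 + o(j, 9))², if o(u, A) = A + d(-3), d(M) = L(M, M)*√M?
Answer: 5476 + 1520*I*√3 ≈ 5476.0 + 2632.7*I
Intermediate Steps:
L(k, R) = 10 (L(k, R) = 10 - 5*(3/R - 3/R) = 10 - 5*0 = 10 + 0 = 10)
d(M) = 10*√M
o(u, A) = A + 10*I*√3 (o(u, A) = A + 10*√(-3) = A + 10*(I*√3) = A + 10*I*√3)
(67 + o(j, 9))² = (67 + (9 + 10*I*√3))² = (76 + 10*I*√3)²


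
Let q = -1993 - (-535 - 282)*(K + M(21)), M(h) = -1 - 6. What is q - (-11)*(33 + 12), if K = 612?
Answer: 492787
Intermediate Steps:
M(h) = -7
q = 492292 (q = -1993 - (-535 - 282)*(612 - 7) = -1993 - (-817)*605 = -1993 - 1*(-494285) = -1993 + 494285 = 492292)
q - (-11)*(33 + 12) = 492292 - (-11)*(33 + 12) = 492292 - (-11)*45 = 492292 - 1*(-495) = 492292 + 495 = 492787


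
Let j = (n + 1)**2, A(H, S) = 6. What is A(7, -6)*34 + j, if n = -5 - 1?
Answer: 229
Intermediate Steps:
n = -6
j = 25 (j = (-6 + 1)**2 = (-5)**2 = 25)
A(7, -6)*34 + j = 6*34 + 25 = 204 + 25 = 229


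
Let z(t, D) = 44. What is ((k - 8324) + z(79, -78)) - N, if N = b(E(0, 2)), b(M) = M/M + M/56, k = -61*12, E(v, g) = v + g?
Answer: -252365/28 ≈ -9013.0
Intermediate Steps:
E(v, g) = g + v
k = -732 (k = -1*732 = -732)
b(M) = 1 + M/56 (b(M) = 1 + M*(1/56) = 1 + M/56)
N = 29/28 (N = 1 + (2 + 0)/56 = 1 + (1/56)*2 = 1 + 1/28 = 29/28 ≈ 1.0357)
((k - 8324) + z(79, -78)) - N = ((-732 - 8324) + 44) - 1*29/28 = (-9056 + 44) - 29/28 = -9012 - 29/28 = -252365/28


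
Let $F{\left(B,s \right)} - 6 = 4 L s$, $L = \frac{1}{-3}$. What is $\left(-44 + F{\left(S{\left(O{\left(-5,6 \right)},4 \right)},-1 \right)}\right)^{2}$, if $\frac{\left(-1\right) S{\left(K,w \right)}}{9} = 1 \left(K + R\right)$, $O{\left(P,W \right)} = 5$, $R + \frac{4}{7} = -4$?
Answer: $\frac{12100}{9} \approx 1344.4$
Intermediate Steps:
$R = - \frac{32}{7}$ ($R = - \frac{4}{7} - 4 = - \frac{32}{7} \approx -4.5714$)
$L = - \frac{1}{3} \approx -0.33333$
$S{\left(K,w \right)} = \frac{288}{7} - 9 K$ ($S{\left(K,w \right)} = - 9 \cdot 1 \left(K - \frac{32}{7}\right) = - 9 \cdot 1 \left(- \frac{32}{7} + K\right) = - 9 \left(- \frac{32}{7} + K\right) = \frac{288}{7} - 9 K$)
$F{\left(B,s \right)} = 6 - \frac{4 s}{3}$ ($F{\left(B,s \right)} = 6 + 4 \left(- \frac{1}{3}\right) s = 6 - \frac{4 s}{3}$)
$\left(-44 + F{\left(S{\left(O{\left(-5,6 \right)},4 \right)},-1 \right)}\right)^{2} = \left(-44 + \left(6 - - \frac{4}{3}\right)\right)^{2} = \left(-44 + \left(6 + \frac{4}{3}\right)\right)^{2} = \left(-44 + \frac{22}{3}\right)^{2} = \left(- \frac{110}{3}\right)^{2} = \frac{12100}{9}$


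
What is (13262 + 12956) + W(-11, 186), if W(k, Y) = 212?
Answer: 26430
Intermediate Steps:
(13262 + 12956) + W(-11, 186) = (13262 + 12956) + 212 = 26218 + 212 = 26430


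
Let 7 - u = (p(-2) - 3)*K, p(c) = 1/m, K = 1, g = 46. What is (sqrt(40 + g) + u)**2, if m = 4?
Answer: 2897/16 + 39*sqrt(86)/2 ≈ 361.90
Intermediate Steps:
p(c) = 1/4
u = 39/4 (u = 7 - (1/4 - 3) = 7 - (-11)/4 = 7 - 1*(-11/4) = 7 + 11/4 = 39/4 ≈ 9.7500)
(sqrt(40 + g) + u)**2 = (sqrt(40 + 46) + 39/4)**2 = (sqrt(86) + 39/4)**2 = (39/4 + sqrt(86))**2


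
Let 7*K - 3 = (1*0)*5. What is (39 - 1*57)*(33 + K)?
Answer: -4212/7 ≈ -601.71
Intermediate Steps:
K = 3/7 (K = 3/7 + ((1*0)*5)/7 = 3/7 + (0*5)/7 = 3/7 + (⅐)*0 = 3/7 + 0 = 3/7 ≈ 0.42857)
(39 - 1*57)*(33 + K) = (39 - 1*57)*(33 + 3/7) = (39 - 57)*(234/7) = -18*234/7 = -4212/7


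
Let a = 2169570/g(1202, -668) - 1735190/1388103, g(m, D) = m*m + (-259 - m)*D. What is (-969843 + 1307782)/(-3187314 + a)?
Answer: -567780288454103592/5355091490469967177 ≈ -0.10603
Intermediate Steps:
g(m, D) = m**2 + D*(-259 - m)
a = -594439018585/1680126556728 (a = 2169570/(1202**2 - 259*(-668) - 1*(-668)*1202) - 1735190/1388103 = 2169570/(1444804 + 173012 + 802936) - 1735190*1/1388103 = 2169570/2420752 - 1735190/1388103 = 2169570*(1/2420752) - 1735190/1388103 = 1084785/1210376 - 1735190/1388103 = -594439018585/1680126556728 ≈ -0.35381)
(-969843 + 1307782)/(-3187314 + a) = (-969843 + 1307782)/(-3187314 - 594439018585/1680126556728) = 337939/(-5355091490469967177/1680126556728) = 337939*(-1680126556728/5355091490469967177) = -567780288454103592/5355091490469967177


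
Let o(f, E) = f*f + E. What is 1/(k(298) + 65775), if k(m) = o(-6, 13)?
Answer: 1/65824 ≈ 1.5192e-5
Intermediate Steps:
o(f, E) = E + f² (o(f, E) = f² + E = E + f²)
k(m) = 49 (k(m) = 13 + (-6)² = 13 + 36 = 49)
1/(k(298) + 65775) = 1/(49 + 65775) = 1/65824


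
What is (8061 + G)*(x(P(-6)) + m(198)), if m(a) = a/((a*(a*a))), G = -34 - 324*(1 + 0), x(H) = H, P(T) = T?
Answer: -1811922769/39204 ≈ -46218.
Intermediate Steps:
G = -358 (G = -34 - 324 = -358)
m(a) = a**(-2) (m(a) = a/((a*a**2)) = a/(a**3) = a/a**3 = a**(-2))
(8061 + G)*(x(P(-6)) + m(198)) = (8061 - 358)*(-6 + 198**(-2)) = 7703*(-6 + 1/39204) = 7703*(-235223/39204) = -1811922769/39204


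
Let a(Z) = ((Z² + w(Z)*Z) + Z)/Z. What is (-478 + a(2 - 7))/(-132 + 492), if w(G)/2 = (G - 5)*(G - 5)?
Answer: -47/60 ≈ -0.78333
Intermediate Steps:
w(G) = 2*(-5 + G)² (w(G) = 2*((G - 5)*(G - 5)) = 2*((-5 + G)*(-5 + G)) = 2*(-5 + G)²)
a(Z) = (Z + Z² + 2*Z*(-5 + Z)²)/Z (a(Z) = ((Z² + (2*(-5 + Z)²)*Z) + Z)/Z = ((Z² + 2*Z*(-5 + Z)²) + Z)/Z = (Z + Z² + 2*Z*(-5 + Z)²)/Z)
(-478 + a(2 - 7))/(-132 + 492) = (-478 + (1 + (2 - 7) + 2*(-5 + (2 - 7))²))/(-132 + 492) = (-478 + (1 - 5 + 2*(-5 - 5)²))/360 = (-478 + (1 - 5 + 2*(-10)²))*(1/360) = (-478 + (1 - 5 + 2*100))*(1/360) = (-478 + (1 - 5 + 200))*(1/360) = (-478 + 196)*(1/360) = -282*1/360 = -47/60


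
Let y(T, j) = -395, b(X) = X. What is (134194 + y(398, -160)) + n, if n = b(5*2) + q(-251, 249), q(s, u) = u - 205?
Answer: 133853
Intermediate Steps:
q(s, u) = -205 + u
n = 54 (n = 5*2 + (-205 + 249) = 10 + 44 = 54)
(134194 + y(398, -160)) + n = (134194 - 395) + 54 = 133799 + 54 = 133853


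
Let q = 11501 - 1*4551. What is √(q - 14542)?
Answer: 2*I*√1898 ≈ 87.132*I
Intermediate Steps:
q = 6950 (q = 11501 - 4551 = 6950)
√(q - 14542) = √(6950 - 14542) = √(-7592) = 2*I*√1898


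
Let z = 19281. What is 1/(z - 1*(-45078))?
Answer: 1/64359 ≈ 1.5538e-5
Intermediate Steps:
1/(z - 1*(-45078)) = 1/(19281 - 1*(-45078)) = 1/(19281 + 45078) = 1/64359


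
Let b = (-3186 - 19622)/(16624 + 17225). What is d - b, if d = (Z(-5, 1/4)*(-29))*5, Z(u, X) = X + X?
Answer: -4862489/67698 ≈ -71.826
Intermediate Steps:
Z(u, X) = 2*X
b = -22808/33849 ≈ -0.67382
d = -145/2 (d = ((2*(1/4))*(-29))*5 = ((2*(1*(¼)))*(-29))*5 = ((2*(¼))*(-29))*5 = ((½)*(-29))*5 = -29/2*5 = -145/2 ≈ -72.500)
d - b = -145/2 - 1*(-22808/33849) = -145/2 + 22808/33849 = -4862489/67698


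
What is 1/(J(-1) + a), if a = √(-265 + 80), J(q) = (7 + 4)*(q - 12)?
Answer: -143/20634 - I*√185/20634 ≈ -0.0069303 - 0.00065918*I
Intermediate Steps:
J(q) = -132 + 11*q (J(q) = 11*(-12 + q) = -132 + 11*q)
a = I*√185 (a = √(-185) = I*√185 ≈ 13.601*I)
1/(J(-1) + a) = 1/((-132 + 11*(-1)) + I*√185) = 1/((-132 - 11) + I*√185) = 1/(-143 + I*√185)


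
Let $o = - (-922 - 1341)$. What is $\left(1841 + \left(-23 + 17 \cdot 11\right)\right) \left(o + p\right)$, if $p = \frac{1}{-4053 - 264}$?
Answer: $\frac{19587586850}{4317} \approx 4.5373 \cdot 10^{6}$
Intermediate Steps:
$p = - \frac{1}{4317}$ ($p = \frac{1}{-4317} = - \frac{1}{4317} \approx -0.00023164$)
$o = 2263$ ($o = - (-922 - 1341) = \left(-1\right) \left(-2263\right) = 2263$)
$\left(1841 + \left(-23 + 17 \cdot 11\right)\right) \left(o + p\right) = \left(1841 + \left(-23 + 17 \cdot 11\right)\right) \left(2263 - \frac{1}{4317}\right) = \left(1841 + \left(-23 + 187\right)\right) \frac{9769370}{4317} = \left(1841 + 164\right) \frac{9769370}{4317} = 2005 \cdot \frac{9769370}{4317} = \frac{19587586850}{4317}$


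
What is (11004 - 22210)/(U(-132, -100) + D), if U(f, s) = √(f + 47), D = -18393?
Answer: 103055979/169151267 + 5603*I*√85/169151267 ≈ 0.60925 + 0.00030539*I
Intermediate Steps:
U(f, s) = √(47 + f)
(11004 - 22210)/(U(-132, -100) + D) = (11004 - 22210)/(√(47 - 132) - 18393) = -11206/(√(-85) - 18393) = -11206/(I*√85 - 18393) = -11206/(-18393 + I*√85)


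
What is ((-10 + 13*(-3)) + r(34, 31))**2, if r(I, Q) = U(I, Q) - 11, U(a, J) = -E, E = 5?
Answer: 4225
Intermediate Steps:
U(a, J) = -5 (U(a, J) = -1*5 = -5)
r(I, Q) = -16 (r(I, Q) = -5 - 11 = -16)
((-10 + 13*(-3)) + r(34, 31))**2 = ((-10 + 13*(-3)) - 16)**2 = ((-10 - 39) - 16)**2 = (-49 - 16)**2 = (-65)**2 = 4225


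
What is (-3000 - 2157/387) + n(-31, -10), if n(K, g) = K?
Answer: -391718/129 ≈ -3036.6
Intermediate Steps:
(-3000 - 2157/387) + n(-31, -10) = (-3000 - 2157/387) - 31 = (-3000 - 2157*1/387) - 31 = (-3000 - 719/129) - 31 = -387719/129 - 31 = -391718/129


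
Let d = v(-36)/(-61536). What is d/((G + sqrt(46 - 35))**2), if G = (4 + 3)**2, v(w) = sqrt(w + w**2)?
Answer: -603*sqrt(35)/14645824400 + 49*sqrt(385)/29291648800 ≈ -2.1075e-7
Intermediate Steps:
G = 49 (G = 7**2 = 49)
d = -sqrt(35)/10256 (d = sqrt(-36*(1 - 36))/(-61536) = sqrt(-36*(-35))*(-1/61536) = sqrt(1260)*(-1/61536) = (6*sqrt(35))*(-1/61536) = -sqrt(35)/10256 ≈ -0.00057684)
d/((G + sqrt(46 - 35))**2) = (-sqrt(35)/10256)/((49 + sqrt(46 - 35))**2) = (-sqrt(35)/10256)/((49 + sqrt(11))**2) = (-sqrt(35)/10256)/(49 + sqrt(11))**2 = -sqrt(35)/(10256*(49 + sqrt(11))**2)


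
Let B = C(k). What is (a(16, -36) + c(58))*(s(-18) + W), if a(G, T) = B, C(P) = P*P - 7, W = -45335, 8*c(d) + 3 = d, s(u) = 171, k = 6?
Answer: -3240517/2 ≈ -1.6203e+6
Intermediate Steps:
c(d) = -3/8 + d/8
C(P) = -7 + P**2 (C(P) = P**2 - 7 = -7 + P**2)
B = 29 (B = -7 + 6**2 = -7 + 36 = 29)
a(G, T) = 29
(a(16, -36) + c(58))*(s(-18) + W) = (29 + (-3/8 + (1/8)*58))*(171 - 45335) = (29 + (-3/8 + 29/4))*(-45164) = (29 + 55/8)*(-45164) = (287/8)*(-45164) = -3240517/2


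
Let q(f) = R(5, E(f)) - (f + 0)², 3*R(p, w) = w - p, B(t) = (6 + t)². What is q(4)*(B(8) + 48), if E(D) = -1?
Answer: -4392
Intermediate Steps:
R(p, w) = -p/3 + w/3 (R(p, w) = (w - p)/3 = -p/3 + w/3)
q(f) = -2 - f² (q(f) = (-⅓*5 + (⅓)*(-1)) - (f + 0)² = (-5/3 - ⅓) - f² = -2 - f²)
q(4)*(B(8) + 48) = (-2 - 1*4²)*((6 + 8)² + 48) = (-2 - 1*16)*(14² + 48) = (-2 - 16)*(196 + 48) = -18*244 = -4392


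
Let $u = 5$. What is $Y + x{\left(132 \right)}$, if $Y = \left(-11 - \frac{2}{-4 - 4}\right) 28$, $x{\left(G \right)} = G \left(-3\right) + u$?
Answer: $-692$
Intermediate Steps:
$x{\left(G \right)} = 5 - 3 G$ ($x{\left(G \right)} = G \left(-3\right) + 5 = - 3 G + 5 = 5 - 3 G$)
$Y = -301$ ($Y = \left(-11 - \frac{2}{-4 - 4}\right) 28 = \left(-11 - \frac{2}{-8}\right) 28 = \left(-11 - - \frac{1}{4}\right) 28 = \left(-11 + \frac{1}{4}\right) 28 = \left(- \frac{43}{4}\right) 28 = -301$)
$Y + x{\left(132 \right)} = -301 + \left(5 - 396\right) = -301 - 391 = -692$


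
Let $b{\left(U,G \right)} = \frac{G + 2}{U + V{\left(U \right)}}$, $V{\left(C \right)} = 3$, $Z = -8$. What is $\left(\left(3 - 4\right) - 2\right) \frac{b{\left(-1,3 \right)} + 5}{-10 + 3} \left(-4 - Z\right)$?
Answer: $\frac{90}{7} \approx 12.857$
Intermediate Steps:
$b{\left(U,G \right)} = \frac{2 + G}{3 + U}$ ($b{\left(U,G \right)} = \frac{G + 2}{U + 3} = \frac{2 + G}{3 + U}$)
$\left(\left(3 - 4\right) - 2\right) \frac{b{\left(-1,3 \right)} + 5}{-10 + 3} \left(-4 - Z\right) = \left(\left(3 - 4\right) - 2\right) \frac{\frac{2 + 3}{3 - 1} + 5}{-10 + 3} \left(-4 - -8\right) = \left(-1 - 2\right) \frac{\frac{1}{2} \cdot 5 + 5}{-7} \left(-4 + 8\right) = - 3 \left(\frac{1}{2} \cdot 5 + 5\right) \left(- \frac{1}{7}\right) 4 = - 3 \left(\frac{5}{2} + 5\right) \left(- \frac{1}{7}\right) 4 = - 3 \cdot \frac{15}{2} \left(- \frac{1}{7}\right) 4 = \left(-3\right) \left(- \frac{15}{14}\right) 4 = \frac{45}{14} \cdot 4 = \frac{90}{7}$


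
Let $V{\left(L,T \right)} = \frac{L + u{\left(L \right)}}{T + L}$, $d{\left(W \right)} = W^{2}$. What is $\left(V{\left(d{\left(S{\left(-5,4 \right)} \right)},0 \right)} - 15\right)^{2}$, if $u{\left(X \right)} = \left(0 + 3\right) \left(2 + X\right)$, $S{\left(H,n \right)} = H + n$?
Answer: $25$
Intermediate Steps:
$u{\left(X \right)} = 6 + 3 X$ ($u{\left(X \right)} = 3 \left(2 + X\right) = 6 + 3 X$)
$V{\left(L,T \right)} = \frac{6 + 4 L}{L + T}$ ($V{\left(L,T \right)} = \frac{L + \left(6 + 3 L\right)}{T + L} = \frac{6 + 4 L}{L + T}$)
$\left(V{\left(d{\left(S{\left(-5,4 \right)} \right)},0 \right)} - 15\right)^{2} = \left(\frac{2 \left(3 + 2 \left(-5 + 4\right)^{2}\right)}{\left(-5 + 4\right)^{2} + 0} - 15\right)^{2} = \left(\frac{2 \left(3 + 2 \left(-1\right)^{2}\right)}{\left(-1\right)^{2} + 0} - 15\right)^{2} = \left(\frac{2 \left(3 + 2 \cdot 1\right)}{1 + 0} - 15\right)^{2} = \left(\frac{2 \left(3 + 2\right)}{1} - 15\right)^{2} = \left(2 \cdot 1 \cdot 5 - 15\right)^{2} = \left(10 - 15\right)^{2} = \left(-5\right)^{2} = 25$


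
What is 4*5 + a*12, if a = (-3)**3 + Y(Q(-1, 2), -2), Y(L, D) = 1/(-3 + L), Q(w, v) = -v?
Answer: -1532/5 ≈ -306.40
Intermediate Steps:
a = -136/5 (a = (-3)**3 + 1/(-3 - 1*2) = -27 + 1/(-3 - 2) = -27 + 1/(-5) = -27 - 1/5 = -136/5 ≈ -27.200)
4*5 + a*12 = 4*5 - 136/5*12 = 20 - 1632/5 = -1532/5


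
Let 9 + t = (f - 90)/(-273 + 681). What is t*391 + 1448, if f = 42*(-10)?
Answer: -10239/4 ≈ -2559.8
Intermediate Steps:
f = -420
t = -41/4 (t = -9 + (-420 - 90)/(-273 + 681) = -9 - 510/408 = -9 - 510*1/408 = -9 - 5/4 = -41/4 ≈ -10.250)
t*391 + 1448 = -41/4*391 + 1448 = -16031/4 + 1448 = -10239/4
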